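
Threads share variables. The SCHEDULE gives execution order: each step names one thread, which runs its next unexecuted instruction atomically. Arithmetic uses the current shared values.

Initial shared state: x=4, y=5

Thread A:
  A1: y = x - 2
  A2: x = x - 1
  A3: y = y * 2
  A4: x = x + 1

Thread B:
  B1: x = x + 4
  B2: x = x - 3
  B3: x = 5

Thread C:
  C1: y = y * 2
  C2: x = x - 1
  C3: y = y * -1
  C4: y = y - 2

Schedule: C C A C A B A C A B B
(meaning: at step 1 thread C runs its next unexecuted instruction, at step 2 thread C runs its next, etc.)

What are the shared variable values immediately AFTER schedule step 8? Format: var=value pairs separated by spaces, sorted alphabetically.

Answer: x=6 y=-4

Derivation:
Step 1: thread C executes C1 (y = y * 2). Shared: x=4 y=10. PCs: A@0 B@0 C@1
Step 2: thread C executes C2 (x = x - 1). Shared: x=3 y=10. PCs: A@0 B@0 C@2
Step 3: thread A executes A1 (y = x - 2). Shared: x=3 y=1. PCs: A@1 B@0 C@2
Step 4: thread C executes C3 (y = y * -1). Shared: x=3 y=-1. PCs: A@1 B@0 C@3
Step 5: thread A executes A2 (x = x - 1). Shared: x=2 y=-1. PCs: A@2 B@0 C@3
Step 6: thread B executes B1 (x = x + 4). Shared: x=6 y=-1. PCs: A@2 B@1 C@3
Step 7: thread A executes A3 (y = y * 2). Shared: x=6 y=-2. PCs: A@3 B@1 C@3
Step 8: thread C executes C4 (y = y - 2). Shared: x=6 y=-4. PCs: A@3 B@1 C@4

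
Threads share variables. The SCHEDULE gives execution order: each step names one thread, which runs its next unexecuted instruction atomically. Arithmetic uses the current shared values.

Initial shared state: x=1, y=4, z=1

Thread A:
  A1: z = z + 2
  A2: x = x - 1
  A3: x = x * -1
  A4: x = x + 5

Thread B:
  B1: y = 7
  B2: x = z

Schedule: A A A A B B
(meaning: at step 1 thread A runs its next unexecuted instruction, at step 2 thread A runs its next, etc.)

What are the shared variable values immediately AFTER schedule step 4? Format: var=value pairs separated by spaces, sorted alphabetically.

Answer: x=5 y=4 z=3

Derivation:
Step 1: thread A executes A1 (z = z + 2). Shared: x=1 y=4 z=3. PCs: A@1 B@0
Step 2: thread A executes A2 (x = x - 1). Shared: x=0 y=4 z=3. PCs: A@2 B@0
Step 3: thread A executes A3 (x = x * -1). Shared: x=0 y=4 z=3. PCs: A@3 B@0
Step 4: thread A executes A4 (x = x + 5). Shared: x=5 y=4 z=3. PCs: A@4 B@0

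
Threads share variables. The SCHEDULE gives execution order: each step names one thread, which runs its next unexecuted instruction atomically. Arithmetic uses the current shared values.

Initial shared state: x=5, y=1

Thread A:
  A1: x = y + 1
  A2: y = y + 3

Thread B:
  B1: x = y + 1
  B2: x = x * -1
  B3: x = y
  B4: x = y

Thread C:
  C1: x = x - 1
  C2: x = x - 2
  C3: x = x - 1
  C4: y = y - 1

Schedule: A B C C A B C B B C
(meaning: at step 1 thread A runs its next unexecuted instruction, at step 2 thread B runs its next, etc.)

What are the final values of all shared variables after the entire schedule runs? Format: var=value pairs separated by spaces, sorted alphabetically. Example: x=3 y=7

Step 1: thread A executes A1 (x = y + 1). Shared: x=2 y=1. PCs: A@1 B@0 C@0
Step 2: thread B executes B1 (x = y + 1). Shared: x=2 y=1. PCs: A@1 B@1 C@0
Step 3: thread C executes C1 (x = x - 1). Shared: x=1 y=1. PCs: A@1 B@1 C@1
Step 4: thread C executes C2 (x = x - 2). Shared: x=-1 y=1. PCs: A@1 B@1 C@2
Step 5: thread A executes A2 (y = y + 3). Shared: x=-1 y=4. PCs: A@2 B@1 C@2
Step 6: thread B executes B2 (x = x * -1). Shared: x=1 y=4. PCs: A@2 B@2 C@2
Step 7: thread C executes C3 (x = x - 1). Shared: x=0 y=4. PCs: A@2 B@2 C@3
Step 8: thread B executes B3 (x = y). Shared: x=4 y=4. PCs: A@2 B@3 C@3
Step 9: thread B executes B4 (x = y). Shared: x=4 y=4. PCs: A@2 B@4 C@3
Step 10: thread C executes C4 (y = y - 1). Shared: x=4 y=3. PCs: A@2 B@4 C@4

Answer: x=4 y=3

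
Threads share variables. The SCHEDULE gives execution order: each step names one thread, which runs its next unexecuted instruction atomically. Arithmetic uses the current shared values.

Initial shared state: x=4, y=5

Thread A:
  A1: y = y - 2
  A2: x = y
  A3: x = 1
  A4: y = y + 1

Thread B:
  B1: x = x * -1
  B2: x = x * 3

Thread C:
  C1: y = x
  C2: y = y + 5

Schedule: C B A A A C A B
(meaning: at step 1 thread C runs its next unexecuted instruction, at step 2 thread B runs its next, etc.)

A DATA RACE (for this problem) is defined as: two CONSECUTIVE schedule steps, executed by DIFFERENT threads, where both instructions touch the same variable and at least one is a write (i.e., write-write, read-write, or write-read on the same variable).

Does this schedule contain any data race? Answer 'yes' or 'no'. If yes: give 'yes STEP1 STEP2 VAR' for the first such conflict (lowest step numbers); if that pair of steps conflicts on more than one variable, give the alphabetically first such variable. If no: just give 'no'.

Steps 1,2: C(y = x) vs B(x = x * -1). RACE on x (R-W).
Steps 2,3: B(r=x,w=x) vs A(r=y,w=y). No conflict.
Steps 3,4: same thread (A). No race.
Steps 4,5: same thread (A). No race.
Steps 5,6: A(r=-,w=x) vs C(r=y,w=y). No conflict.
Steps 6,7: C(y = y + 5) vs A(y = y + 1). RACE on y (W-W).
Steps 7,8: A(r=y,w=y) vs B(r=x,w=x). No conflict.
First conflict at steps 1,2.

Answer: yes 1 2 x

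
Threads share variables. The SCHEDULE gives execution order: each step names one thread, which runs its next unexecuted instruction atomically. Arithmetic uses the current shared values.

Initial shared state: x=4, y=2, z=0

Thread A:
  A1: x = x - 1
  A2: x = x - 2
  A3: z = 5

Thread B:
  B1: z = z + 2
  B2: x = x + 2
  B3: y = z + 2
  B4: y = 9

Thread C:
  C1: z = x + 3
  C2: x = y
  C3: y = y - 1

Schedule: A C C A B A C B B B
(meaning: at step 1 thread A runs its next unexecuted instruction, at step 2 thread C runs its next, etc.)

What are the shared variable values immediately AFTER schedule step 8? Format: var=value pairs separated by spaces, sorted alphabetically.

Answer: x=2 y=1 z=5

Derivation:
Step 1: thread A executes A1 (x = x - 1). Shared: x=3 y=2 z=0. PCs: A@1 B@0 C@0
Step 2: thread C executes C1 (z = x + 3). Shared: x=3 y=2 z=6. PCs: A@1 B@0 C@1
Step 3: thread C executes C2 (x = y). Shared: x=2 y=2 z=6. PCs: A@1 B@0 C@2
Step 4: thread A executes A2 (x = x - 2). Shared: x=0 y=2 z=6. PCs: A@2 B@0 C@2
Step 5: thread B executes B1 (z = z + 2). Shared: x=0 y=2 z=8. PCs: A@2 B@1 C@2
Step 6: thread A executes A3 (z = 5). Shared: x=0 y=2 z=5. PCs: A@3 B@1 C@2
Step 7: thread C executes C3 (y = y - 1). Shared: x=0 y=1 z=5. PCs: A@3 B@1 C@3
Step 8: thread B executes B2 (x = x + 2). Shared: x=2 y=1 z=5. PCs: A@3 B@2 C@3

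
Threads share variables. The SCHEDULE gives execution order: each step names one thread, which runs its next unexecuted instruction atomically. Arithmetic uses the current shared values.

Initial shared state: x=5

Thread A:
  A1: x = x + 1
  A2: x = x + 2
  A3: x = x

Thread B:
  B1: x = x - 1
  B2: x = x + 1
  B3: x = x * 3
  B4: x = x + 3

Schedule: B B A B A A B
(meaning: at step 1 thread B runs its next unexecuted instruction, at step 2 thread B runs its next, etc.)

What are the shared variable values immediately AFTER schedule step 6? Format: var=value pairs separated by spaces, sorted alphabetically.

Answer: x=20

Derivation:
Step 1: thread B executes B1 (x = x - 1). Shared: x=4. PCs: A@0 B@1
Step 2: thread B executes B2 (x = x + 1). Shared: x=5. PCs: A@0 B@2
Step 3: thread A executes A1 (x = x + 1). Shared: x=6. PCs: A@1 B@2
Step 4: thread B executes B3 (x = x * 3). Shared: x=18. PCs: A@1 B@3
Step 5: thread A executes A2 (x = x + 2). Shared: x=20. PCs: A@2 B@3
Step 6: thread A executes A3 (x = x). Shared: x=20. PCs: A@3 B@3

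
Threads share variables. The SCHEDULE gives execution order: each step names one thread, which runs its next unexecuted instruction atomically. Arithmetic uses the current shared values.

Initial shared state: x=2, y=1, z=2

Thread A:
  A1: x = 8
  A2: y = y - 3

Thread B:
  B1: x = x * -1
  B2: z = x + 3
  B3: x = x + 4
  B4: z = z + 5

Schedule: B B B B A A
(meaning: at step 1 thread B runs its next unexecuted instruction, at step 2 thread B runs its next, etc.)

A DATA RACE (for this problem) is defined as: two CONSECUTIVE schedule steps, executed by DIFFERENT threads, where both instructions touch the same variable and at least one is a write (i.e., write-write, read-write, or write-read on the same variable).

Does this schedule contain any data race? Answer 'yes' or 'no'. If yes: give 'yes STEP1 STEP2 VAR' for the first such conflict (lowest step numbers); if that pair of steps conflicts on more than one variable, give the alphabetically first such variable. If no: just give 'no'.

Answer: no

Derivation:
Steps 1,2: same thread (B). No race.
Steps 2,3: same thread (B). No race.
Steps 3,4: same thread (B). No race.
Steps 4,5: B(r=z,w=z) vs A(r=-,w=x). No conflict.
Steps 5,6: same thread (A). No race.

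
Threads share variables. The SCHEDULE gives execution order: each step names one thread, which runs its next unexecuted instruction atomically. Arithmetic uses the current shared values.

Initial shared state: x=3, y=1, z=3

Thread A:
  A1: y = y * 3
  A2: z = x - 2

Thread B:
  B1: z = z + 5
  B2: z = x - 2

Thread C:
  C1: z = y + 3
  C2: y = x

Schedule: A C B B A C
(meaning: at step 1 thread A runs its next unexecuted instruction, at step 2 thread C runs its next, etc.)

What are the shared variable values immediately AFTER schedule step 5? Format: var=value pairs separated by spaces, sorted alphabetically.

Step 1: thread A executes A1 (y = y * 3). Shared: x=3 y=3 z=3. PCs: A@1 B@0 C@0
Step 2: thread C executes C1 (z = y + 3). Shared: x=3 y=3 z=6. PCs: A@1 B@0 C@1
Step 3: thread B executes B1 (z = z + 5). Shared: x=3 y=3 z=11. PCs: A@1 B@1 C@1
Step 4: thread B executes B2 (z = x - 2). Shared: x=3 y=3 z=1. PCs: A@1 B@2 C@1
Step 5: thread A executes A2 (z = x - 2). Shared: x=3 y=3 z=1. PCs: A@2 B@2 C@1

Answer: x=3 y=3 z=1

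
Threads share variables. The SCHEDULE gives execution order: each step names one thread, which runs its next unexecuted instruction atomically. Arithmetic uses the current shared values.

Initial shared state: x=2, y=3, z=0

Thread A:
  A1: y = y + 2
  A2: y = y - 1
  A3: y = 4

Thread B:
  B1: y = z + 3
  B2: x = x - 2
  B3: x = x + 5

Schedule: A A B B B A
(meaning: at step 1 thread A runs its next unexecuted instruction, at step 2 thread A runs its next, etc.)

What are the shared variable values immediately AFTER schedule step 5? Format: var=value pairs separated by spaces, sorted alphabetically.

Step 1: thread A executes A1 (y = y + 2). Shared: x=2 y=5 z=0. PCs: A@1 B@0
Step 2: thread A executes A2 (y = y - 1). Shared: x=2 y=4 z=0. PCs: A@2 B@0
Step 3: thread B executes B1 (y = z + 3). Shared: x=2 y=3 z=0. PCs: A@2 B@1
Step 4: thread B executes B2 (x = x - 2). Shared: x=0 y=3 z=0. PCs: A@2 B@2
Step 5: thread B executes B3 (x = x + 5). Shared: x=5 y=3 z=0. PCs: A@2 B@3

Answer: x=5 y=3 z=0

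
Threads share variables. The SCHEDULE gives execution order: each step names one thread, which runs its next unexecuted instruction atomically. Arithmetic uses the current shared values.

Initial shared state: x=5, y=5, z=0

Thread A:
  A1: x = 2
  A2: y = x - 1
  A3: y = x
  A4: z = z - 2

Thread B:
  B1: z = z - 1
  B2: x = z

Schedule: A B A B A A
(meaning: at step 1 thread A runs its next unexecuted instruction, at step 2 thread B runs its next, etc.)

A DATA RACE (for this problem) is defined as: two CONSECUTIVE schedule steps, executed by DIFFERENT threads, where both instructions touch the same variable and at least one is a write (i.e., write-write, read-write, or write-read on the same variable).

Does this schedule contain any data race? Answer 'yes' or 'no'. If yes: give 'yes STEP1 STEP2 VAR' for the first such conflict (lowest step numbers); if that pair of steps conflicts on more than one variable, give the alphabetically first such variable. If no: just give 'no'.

Steps 1,2: A(r=-,w=x) vs B(r=z,w=z). No conflict.
Steps 2,3: B(r=z,w=z) vs A(r=x,w=y). No conflict.
Steps 3,4: A(y = x - 1) vs B(x = z). RACE on x (R-W).
Steps 4,5: B(x = z) vs A(y = x). RACE on x (W-R).
Steps 5,6: same thread (A). No race.
First conflict at steps 3,4.

Answer: yes 3 4 x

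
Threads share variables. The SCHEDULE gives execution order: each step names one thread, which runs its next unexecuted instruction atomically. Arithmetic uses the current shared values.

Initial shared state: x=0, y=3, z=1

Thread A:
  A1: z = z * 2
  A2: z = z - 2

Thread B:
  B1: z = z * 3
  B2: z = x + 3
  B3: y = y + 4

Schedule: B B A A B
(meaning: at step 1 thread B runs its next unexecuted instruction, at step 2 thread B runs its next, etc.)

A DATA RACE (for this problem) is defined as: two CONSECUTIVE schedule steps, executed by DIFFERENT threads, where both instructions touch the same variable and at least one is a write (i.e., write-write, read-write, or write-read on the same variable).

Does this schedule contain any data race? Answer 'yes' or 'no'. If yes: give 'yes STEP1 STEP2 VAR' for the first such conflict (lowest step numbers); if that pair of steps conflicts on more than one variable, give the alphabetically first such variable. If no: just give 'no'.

Answer: yes 2 3 z

Derivation:
Steps 1,2: same thread (B). No race.
Steps 2,3: B(z = x + 3) vs A(z = z * 2). RACE on z (W-W).
Steps 3,4: same thread (A). No race.
Steps 4,5: A(r=z,w=z) vs B(r=y,w=y). No conflict.
First conflict at steps 2,3.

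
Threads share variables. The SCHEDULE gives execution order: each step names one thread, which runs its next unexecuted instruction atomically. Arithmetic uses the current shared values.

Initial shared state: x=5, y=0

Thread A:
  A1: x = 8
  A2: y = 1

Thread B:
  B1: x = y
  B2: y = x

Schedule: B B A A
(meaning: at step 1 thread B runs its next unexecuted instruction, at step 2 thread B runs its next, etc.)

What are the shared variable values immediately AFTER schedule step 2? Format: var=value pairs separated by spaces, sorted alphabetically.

Step 1: thread B executes B1 (x = y). Shared: x=0 y=0. PCs: A@0 B@1
Step 2: thread B executes B2 (y = x). Shared: x=0 y=0. PCs: A@0 B@2

Answer: x=0 y=0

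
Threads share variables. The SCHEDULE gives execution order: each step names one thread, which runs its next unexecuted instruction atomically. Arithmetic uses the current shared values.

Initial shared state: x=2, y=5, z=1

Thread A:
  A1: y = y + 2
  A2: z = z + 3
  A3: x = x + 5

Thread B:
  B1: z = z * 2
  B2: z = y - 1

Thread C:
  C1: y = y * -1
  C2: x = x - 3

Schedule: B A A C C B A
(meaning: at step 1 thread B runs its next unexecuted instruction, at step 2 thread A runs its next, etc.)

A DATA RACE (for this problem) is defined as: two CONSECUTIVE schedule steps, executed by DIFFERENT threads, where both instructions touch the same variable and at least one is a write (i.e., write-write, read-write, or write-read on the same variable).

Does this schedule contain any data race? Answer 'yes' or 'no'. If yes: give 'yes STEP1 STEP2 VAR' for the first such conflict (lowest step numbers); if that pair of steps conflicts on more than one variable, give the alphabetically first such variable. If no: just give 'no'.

Answer: no

Derivation:
Steps 1,2: B(r=z,w=z) vs A(r=y,w=y). No conflict.
Steps 2,3: same thread (A). No race.
Steps 3,4: A(r=z,w=z) vs C(r=y,w=y). No conflict.
Steps 4,5: same thread (C). No race.
Steps 5,6: C(r=x,w=x) vs B(r=y,w=z). No conflict.
Steps 6,7: B(r=y,w=z) vs A(r=x,w=x). No conflict.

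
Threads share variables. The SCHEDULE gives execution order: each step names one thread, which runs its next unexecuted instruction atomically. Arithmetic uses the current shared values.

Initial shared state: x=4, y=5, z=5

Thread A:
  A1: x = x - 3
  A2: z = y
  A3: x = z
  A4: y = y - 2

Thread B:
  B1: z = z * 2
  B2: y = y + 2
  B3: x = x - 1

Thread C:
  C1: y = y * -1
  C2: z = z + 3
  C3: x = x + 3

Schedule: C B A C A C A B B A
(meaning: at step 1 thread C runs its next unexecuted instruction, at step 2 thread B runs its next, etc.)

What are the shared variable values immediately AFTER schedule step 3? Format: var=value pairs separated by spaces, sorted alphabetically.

Step 1: thread C executes C1 (y = y * -1). Shared: x=4 y=-5 z=5. PCs: A@0 B@0 C@1
Step 2: thread B executes B1 (z = z * 2). Shared: x=4 y=-5 z=10. PCs: A@0 B@1 C@1
Step 3: thread A executes A1 (x = x - 3). Shared: x=1 y=-5 z=10. PCs: A@1 B@1 C@1

Answer: x=1 y=-5 z=10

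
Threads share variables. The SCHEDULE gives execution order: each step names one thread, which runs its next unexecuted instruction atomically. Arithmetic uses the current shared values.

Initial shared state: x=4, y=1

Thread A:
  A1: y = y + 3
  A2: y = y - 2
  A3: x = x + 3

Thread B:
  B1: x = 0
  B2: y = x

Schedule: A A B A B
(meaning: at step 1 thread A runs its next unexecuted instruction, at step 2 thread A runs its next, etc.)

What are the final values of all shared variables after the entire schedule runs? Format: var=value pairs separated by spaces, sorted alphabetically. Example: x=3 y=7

Step 1: thread A executes A1 (y = y + 3). Shared: x=4 y=4. PCs: A@1 B@0
Step 2: thread A executes A2 (y = y - 2). Shared: x=4 y=2. PCs: A@2 B@0
Step 3: thread B executes B1 (x = 0). Shared: x=0 y=2. PCs: A@2 B@1
Step 4: thread A executes A3 (x = x + 3). Shared: x=3 y=2. PCs: A@3 B@1
Step 5: thread B executes B2 (y = x). Shared: x=3 y=3. PCs: A@3 B@2

Answer: x=3 y=3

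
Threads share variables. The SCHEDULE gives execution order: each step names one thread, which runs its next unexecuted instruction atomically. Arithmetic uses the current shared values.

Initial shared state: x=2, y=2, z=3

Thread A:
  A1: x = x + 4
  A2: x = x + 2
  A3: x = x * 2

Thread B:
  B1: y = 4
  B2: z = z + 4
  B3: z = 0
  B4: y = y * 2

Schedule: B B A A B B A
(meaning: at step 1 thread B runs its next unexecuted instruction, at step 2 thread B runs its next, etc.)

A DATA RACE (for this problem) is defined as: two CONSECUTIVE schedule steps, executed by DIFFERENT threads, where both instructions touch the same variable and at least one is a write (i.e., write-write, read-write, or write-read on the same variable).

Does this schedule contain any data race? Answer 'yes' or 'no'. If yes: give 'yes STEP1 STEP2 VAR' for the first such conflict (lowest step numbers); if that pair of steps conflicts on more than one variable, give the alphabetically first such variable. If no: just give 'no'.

Answer: no

Derivation:
Steps 1,2: same thread (B). No race.
Steps 2,3: B(r=z,w=z) vs A(r=x,w=x). No conflict.
Steps 3,4: same thread (A). No race.
Steps 4,5: A(r=x,w=x) vs B(r=-,w=z). No conflict.
Steps 5,6: same thread (B). No race.
Steps 6,7: B(r=y,w=y) vs A(r=x,w=x). No conflict.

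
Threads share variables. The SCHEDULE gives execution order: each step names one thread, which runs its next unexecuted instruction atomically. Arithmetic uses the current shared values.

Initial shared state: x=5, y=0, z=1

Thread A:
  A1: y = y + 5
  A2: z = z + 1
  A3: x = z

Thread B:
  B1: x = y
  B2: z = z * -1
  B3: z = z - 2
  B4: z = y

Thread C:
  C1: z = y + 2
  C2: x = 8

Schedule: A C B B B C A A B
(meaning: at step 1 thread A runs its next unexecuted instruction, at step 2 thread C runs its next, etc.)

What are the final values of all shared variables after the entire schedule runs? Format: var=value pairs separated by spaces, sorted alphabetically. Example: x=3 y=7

Step 1: thread A executes A1 (y = y + 5). Shared: x=5 y=5 z=1. PCs: A@1 B@0 C@0
Step 2: thread C executes C1 (z = y + 2). Shared: x=5 y=5 z=7. PCs: A@1 B@0 C@1
Step 3: thread B executes B1 (x = y). Shared: x=5 y=5 z=7. PCs: A@1 B@1 C@1
Step 4: thread B executes B2 (z = z * -1). Shared: x=5 y=5 z=-7. PCs: A@1 B@2 C@1
Step 5: thread B executes B3 (z = z - 2). Shared: x=5 y=5 z=-9. PCs: A@1 B@3 C@1
Step 6: thread C executes C2 (x = 8). Shared: x=8 y=5 z=-9. PCs: A@1 B@3 C@2
Step 7: thread A executes A2 (z = z + 1). Shared: x=8 y=5 z=-8. PCs: A@2 B@3 C@2
Step 8: thread A executes A3 (x = z). Shared: x=-8 y=5 z=-8. PCs: A@3 B@3 C@2
Step 9: thread B executes B4 (z = y). Shared: x=-8 y=5 z=5. PCs: A@3 B@4 C@2

Answer: x=-8 y=5 z=5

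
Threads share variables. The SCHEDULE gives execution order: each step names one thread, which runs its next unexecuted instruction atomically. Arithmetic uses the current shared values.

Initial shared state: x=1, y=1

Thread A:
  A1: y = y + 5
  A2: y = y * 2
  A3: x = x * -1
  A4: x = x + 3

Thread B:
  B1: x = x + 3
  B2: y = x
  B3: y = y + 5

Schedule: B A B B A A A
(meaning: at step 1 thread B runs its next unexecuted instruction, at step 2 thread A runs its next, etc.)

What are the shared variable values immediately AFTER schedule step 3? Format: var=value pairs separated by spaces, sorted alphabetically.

Answer: x=4 y=4

Derivation:
Step 1: thread B executes B1 (x = x + 3). Shared: x=4 y=1. PCs: A@0 B@1
Step 2: thread A executes A1 (y = y + 5). Shared: x=4 y=6. PCs: A@1 B@1
Step 3: thread B executes B2 (y = x). Shared: x=4 y=4. PCs: A@1 B@2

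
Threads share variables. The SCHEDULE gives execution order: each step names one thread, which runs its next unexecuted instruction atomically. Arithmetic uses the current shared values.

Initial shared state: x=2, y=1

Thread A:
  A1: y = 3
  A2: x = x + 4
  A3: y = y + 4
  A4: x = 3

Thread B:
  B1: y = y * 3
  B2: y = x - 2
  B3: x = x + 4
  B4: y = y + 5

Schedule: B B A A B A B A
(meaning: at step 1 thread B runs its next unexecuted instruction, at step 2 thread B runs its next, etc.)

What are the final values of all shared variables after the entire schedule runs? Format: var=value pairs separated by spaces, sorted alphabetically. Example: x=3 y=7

Answer: x=3 y=12

Derivation:
Step 1: thread B executes B1 (y = y * 3). Shared: x=2 y=3. PCs: A@0 B@1
Step 2: thread B executes B2 (y = x - 2). Shared: x=2 y=0. PCs: A@0 B@2
Step 3: thread A executes A1 (y = 3). Shared: x=2 y=3. PCs: A@1 B@2
Step 4: thread A executes A2 (x = x + 4). Shared: x=6 y=3. PCs: A@2 B@2
Step 5: thread B executes B3 (x = x + 4). Shared: x=10 y=3. PCs: A@2 B@3
Step 6: thread A executes A3 (y = y + 4). Shared: x=10 y=7. PCs: A@3 B@3
Step 7: thread B executes B4 (y = y + 5). Shared: x=10 y=12. PCs: A@3 B@4
Step 8: thread A executes A4 (x = 3). Shared: x=3 y=12. PCs: A@4 B@4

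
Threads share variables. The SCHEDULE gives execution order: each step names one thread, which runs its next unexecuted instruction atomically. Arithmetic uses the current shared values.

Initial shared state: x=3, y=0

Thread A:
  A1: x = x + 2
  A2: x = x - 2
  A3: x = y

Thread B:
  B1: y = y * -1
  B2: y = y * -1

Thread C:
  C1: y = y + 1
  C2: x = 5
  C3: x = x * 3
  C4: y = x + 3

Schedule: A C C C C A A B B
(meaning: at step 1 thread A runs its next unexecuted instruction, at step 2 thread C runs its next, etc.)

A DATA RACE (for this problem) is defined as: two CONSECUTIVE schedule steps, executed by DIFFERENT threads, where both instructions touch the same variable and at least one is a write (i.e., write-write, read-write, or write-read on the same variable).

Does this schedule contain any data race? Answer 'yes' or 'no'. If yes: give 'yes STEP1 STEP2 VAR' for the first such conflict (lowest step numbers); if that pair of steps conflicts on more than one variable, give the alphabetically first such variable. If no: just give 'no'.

Steps 1,2: A(r=x,w=x) vs C(r=y,w=y). No conflict.
Steps 2,3: same thread (C). No race.
Steps 3,4: same thread (C). No race.
Steps 4,5: same thread (C). No race.
Steps 5,6: C(y = x + 3) vs A(x = x - 2). RACE on x (R-W).
Steps 6,7: same thread (A). No race.
Steps 7,8: A(x = y) vs B(y = y * -1). RACE on y (R-W).
Steps 8,9: same thread (B). No race.
First conflict at steps 5,6.

Answer: yes 5 6 x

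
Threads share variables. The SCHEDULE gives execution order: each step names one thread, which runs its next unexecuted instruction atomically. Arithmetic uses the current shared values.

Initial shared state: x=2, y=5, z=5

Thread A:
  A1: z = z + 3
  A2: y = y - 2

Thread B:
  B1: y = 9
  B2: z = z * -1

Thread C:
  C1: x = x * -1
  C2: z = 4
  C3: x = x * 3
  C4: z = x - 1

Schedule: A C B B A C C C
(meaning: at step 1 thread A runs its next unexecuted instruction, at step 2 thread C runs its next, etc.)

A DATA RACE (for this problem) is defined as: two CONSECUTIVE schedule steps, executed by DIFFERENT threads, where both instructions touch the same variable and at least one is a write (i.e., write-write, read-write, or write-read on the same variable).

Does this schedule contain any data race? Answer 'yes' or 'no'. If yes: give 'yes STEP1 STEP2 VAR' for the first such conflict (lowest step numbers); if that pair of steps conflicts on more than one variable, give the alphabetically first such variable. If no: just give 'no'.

Answer: no

Derivation:
Steps 1,2: A(r=z,w=z) vs C(r=x,w=x). No conflict.
Steps 2,3: C(r=x,w=x) vs B(r=-,w=y). No conflict.
Steps 3,4: same thread (B). No race.
Steps 4,5: B(r=z,w=z) vs A(r=y,w=y). No conflict.
Steps 5,6: A(r=y,w=y) vs C(r=-,w=z). No conflict.
Steps 6,7: same thread (C). No race.
Steps 7,8: same thread (C). No race.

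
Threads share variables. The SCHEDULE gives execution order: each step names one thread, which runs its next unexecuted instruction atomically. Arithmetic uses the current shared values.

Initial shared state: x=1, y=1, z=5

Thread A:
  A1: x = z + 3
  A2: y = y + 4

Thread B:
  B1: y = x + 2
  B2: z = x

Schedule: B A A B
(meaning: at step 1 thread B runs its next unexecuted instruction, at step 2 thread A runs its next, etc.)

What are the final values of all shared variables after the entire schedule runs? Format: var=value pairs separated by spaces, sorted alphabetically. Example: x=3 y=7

Step 1: thread B executes B1 (y = x + 2). Shared: x=1 y=3 z=5. PCs: A@0 B@1
Step 2: thread A executes A1 (x = z + 3). Shared: x=8 y=3 z=5. PCs: A@1 B@1
Step 3: thread A executes A2 (y = y + 4). Shared: x=8 y=7 z=5. PCs: A@2 B@1
Step 4: thread B executes B2 (z = x). Shared: x=8 y=7 z=8. PCs: A@2 B@2

Answer: x=8 y=7 z=8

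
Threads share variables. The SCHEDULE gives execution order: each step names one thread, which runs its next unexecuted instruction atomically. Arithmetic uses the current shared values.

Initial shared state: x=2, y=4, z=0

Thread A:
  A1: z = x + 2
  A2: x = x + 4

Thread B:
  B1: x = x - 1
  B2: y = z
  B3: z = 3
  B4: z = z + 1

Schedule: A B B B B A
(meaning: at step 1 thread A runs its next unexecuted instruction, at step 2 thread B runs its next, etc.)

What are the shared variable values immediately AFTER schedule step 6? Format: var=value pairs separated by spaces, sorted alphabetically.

Step 1: thread A executes A1 (z = x + 2). Shared: x=2 y=4 z=4. PCs: A@1 B@0
Step 2: thread B executes B1 (x = x - 1). Shared: x=1 y=4 z=4. PCs: A@1 B@1
Step 3: thread B executes B2 (y = z). Shared: x=1 y=4 z=4. PCs: A@1 B@2
Step 4: thread B executes B3 (z = 3). Shared: x=1 y=4 z=3. PCs: A@1 B@3
Step 5: thread B executes B4 (z = z + 1). Shared: x=1 y=4 z=4. PCs: A@1 B@4
Step 6: thread A executes A2 (x = x + 4). Shared: x=5 y=4 z=4. PCs: A@2 B@4

Answer: x=5 y=4 z=4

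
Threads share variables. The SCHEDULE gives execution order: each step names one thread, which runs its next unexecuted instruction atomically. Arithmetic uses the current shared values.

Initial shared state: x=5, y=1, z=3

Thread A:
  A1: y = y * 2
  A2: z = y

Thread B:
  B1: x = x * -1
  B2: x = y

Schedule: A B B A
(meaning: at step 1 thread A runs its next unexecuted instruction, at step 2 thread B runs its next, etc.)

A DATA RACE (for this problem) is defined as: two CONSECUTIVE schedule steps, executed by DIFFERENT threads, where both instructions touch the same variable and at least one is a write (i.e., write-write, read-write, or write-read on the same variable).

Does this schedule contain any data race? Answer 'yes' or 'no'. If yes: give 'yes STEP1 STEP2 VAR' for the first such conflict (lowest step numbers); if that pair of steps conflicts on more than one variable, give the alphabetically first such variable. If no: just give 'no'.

Answer: no

Derivation:
Steps 1,2: A(r=y,w=y) vs B(r=x,w=x). No conflict.
Steps 2,3: same thread (B). No race.
Steps 3,4: B(r=y,w=x) vs A(r=y,w=z). No conflict.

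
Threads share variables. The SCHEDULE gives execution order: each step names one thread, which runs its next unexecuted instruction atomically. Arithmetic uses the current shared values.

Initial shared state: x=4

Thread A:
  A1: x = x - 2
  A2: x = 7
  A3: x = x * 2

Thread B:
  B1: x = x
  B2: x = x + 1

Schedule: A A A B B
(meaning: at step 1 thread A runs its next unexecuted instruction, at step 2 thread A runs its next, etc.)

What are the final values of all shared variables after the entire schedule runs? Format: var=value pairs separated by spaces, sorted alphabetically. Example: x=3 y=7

Answer: x=15

Derivation:
Step 1: thread A executes A1 (x = x - 2). Shared: x=2. PCs: A@1 B@0
Step 2: thread A executes A2 (x = 7). Shared: x=7. PCs: A@2 B@0
Step 3: thread A executes A3 (x = x * 2). Shared: x=14. PCs: A@3 B@0
Step 4: thread B executes B1 (x = x). Shared: x=14. PCs: A@3 B@1
Step 5: thread B executes B2 (x = x + 1). Shared: x=15. PCs: A@3 B@2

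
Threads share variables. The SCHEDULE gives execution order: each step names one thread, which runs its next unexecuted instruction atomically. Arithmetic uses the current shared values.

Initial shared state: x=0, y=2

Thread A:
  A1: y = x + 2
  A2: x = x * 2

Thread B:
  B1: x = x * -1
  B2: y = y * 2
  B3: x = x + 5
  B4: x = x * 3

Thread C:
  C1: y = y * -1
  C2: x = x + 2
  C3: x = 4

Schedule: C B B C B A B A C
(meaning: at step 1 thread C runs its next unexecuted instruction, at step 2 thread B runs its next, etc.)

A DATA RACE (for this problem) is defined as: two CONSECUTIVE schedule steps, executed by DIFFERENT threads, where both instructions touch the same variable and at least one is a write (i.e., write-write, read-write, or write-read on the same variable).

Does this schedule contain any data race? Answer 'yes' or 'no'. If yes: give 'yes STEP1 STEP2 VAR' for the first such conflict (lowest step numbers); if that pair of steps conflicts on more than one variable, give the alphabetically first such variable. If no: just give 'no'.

Steps 1,2: C(r=y,w=y) vs B(r=x,w=x). No conflict.
Steps 2,3: same thread (B). No race.
Steps 3,4: B(r=y,w=y) vs C(r=x,w=x). No conflict.
Steps 4,5: C(x = x + 2) vs B(x = x + 5). RACE on x (W-W).
Steps 5,6: B(x = x + 5) vs A(y = x + 2). RACE on x (W-R).
Steps 6,7: A(y = x + 2) vs B(x = x * 3). RACE on x (R-W).
Steps 7,8: B(x = x * 3) vs A(x = x * 2). RACE on x (W-W).
Steps 8,9: A(x = x * 2) vs C(x = 4). RACE on x (W-W).
First conflict at steps 4,5.

Answer: yes 4 5 x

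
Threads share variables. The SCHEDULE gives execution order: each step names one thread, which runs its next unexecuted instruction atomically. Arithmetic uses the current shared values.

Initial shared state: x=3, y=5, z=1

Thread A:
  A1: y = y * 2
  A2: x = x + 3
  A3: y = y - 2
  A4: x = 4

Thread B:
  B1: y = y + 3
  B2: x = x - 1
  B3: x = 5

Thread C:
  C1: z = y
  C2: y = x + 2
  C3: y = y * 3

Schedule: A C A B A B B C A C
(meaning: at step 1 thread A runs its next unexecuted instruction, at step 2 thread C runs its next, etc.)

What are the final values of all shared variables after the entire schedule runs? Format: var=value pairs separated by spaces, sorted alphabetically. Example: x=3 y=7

Answer: x=4 y=21 z=10

Derivation:
Step 1: thread A executes A1 (y = y * 2). Shared: x=3 y=10 z=1. PCs: A@1 B@0 C@0
Step 2: thread C executes C1 (z = y). Shared: x=3 y=10 z=10. PCs: A@1 B@0 C@1
Step 3: thread A executes A2 (x = x + 3). Shared: x=6 y=10 z=10. PCs: A@2 B@0 C@1
Step 4: thread B executes B1 (y = y + 3). Shared: x=6 y=13 z=10. PCs: A@2 B@1 C@1
Step 5: thread A executes A3 (y = y - 2). Shared: x=6 y=11 z=10. PCs: A@3 B@1 C@1
Step 6: thread B executes B2 (x = x - 1). Shared: x=5 y=11 z=10. PCs: A@3 B@2 C@1
Step 7: thread B executes B3 (x = 5). Shared: x=5 y=11 z=10. PCs: A@3 B@3 C@1
Step 8: thread C executes C2 (y = x + 2). Shared: x=5 y=7 z=10. PCs: A@3 B@3 C@2
Step 9: thread A executes A4 (x = 4). Shared: x=4 y=7 z=10. PCs: A@4 B@3 C@2
Step 10: thread C executes C3 (y = y * 3). Shared: x=4 y=21 z=10. PCs: A@4 B@3 C@3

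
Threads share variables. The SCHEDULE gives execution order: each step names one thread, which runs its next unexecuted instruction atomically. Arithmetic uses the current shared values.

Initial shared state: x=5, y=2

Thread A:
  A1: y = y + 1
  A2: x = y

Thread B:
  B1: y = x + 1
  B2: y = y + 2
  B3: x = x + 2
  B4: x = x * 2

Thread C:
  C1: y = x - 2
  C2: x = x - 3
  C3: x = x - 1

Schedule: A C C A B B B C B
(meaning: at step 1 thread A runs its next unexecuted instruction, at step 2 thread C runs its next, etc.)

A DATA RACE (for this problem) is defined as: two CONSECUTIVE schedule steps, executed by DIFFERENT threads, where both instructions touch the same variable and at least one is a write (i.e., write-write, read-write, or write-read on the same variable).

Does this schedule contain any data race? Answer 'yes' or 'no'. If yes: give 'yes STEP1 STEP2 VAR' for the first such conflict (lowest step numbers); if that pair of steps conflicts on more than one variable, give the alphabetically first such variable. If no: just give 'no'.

Answer: yes 1 2 y

Derivation:
Steps 1,2: A(y = y + 1) vs C(y = x - 2). RACE on y (W-W).
Steps 2,3: same thread (C). No race.
Steps 3,4: C(x = x - 3) vs A(x = y). RACE on x (W-W).
Steps 4,5: A(x = y) vs B(y = x + 1). RACE on x (W-R), y (R-W). Multiple vars; alphabetically first is x.
Steps 5,6: same thread (B). No race.
Steps 6,7: same thread (B). No race.
Steps 7,8: B(x = x + 2) vs C(x = x - 1). RACE on x (W-W).
Steps 8,9: C(x = x - 1) vs B(x = x * 2). RACE on x (W-W).
First conflict at steps 1,2.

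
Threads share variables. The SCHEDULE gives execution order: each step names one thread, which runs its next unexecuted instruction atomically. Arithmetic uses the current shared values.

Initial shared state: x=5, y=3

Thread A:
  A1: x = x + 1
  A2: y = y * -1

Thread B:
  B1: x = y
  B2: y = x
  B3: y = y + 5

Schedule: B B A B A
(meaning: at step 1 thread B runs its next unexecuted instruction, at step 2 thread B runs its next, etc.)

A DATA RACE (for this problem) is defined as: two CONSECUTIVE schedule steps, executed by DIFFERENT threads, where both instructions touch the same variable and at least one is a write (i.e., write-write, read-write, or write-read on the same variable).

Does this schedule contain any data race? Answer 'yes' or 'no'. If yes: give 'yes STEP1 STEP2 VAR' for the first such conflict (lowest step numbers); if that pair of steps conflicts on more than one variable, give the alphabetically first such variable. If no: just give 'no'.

Steps 1,2: same thread (B). No race.
Steps 2,3: B(y = x) vs A(x = x + 1). RACE on x (R-W).
Steps 3,4: A(r=x,w=x) vs B(r=y,w=y). No conflict.
Steps 4,5: B(y = y + 5) vs A(y = y * -1). RACE on y (W-W).
First conflict at steps 2,3.

Answer: yes 2 3 x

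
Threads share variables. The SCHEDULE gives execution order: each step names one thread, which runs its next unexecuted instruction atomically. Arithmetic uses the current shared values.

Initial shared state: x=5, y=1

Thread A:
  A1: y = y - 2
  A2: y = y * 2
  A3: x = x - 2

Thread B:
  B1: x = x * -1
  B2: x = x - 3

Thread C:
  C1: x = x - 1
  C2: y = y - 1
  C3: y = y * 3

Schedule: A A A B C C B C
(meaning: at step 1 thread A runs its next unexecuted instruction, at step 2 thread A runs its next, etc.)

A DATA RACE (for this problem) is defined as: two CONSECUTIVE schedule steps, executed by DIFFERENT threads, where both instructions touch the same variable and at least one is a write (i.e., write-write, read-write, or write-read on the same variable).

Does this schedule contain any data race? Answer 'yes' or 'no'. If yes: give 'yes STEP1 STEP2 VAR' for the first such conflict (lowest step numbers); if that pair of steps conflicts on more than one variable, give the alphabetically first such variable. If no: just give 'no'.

Answer: yes 3 4 x

Derivation:
Steps 1,2: same thread (A). No race.
Steps 2,3: same thread (A). No race.
Steps 3,4: A(x = x - 2) vs B(x = x * -1). RACE on x (W-W).
Steps 4,5: B(x = x * -1) vs C(x = x - 1). RACE on x (W-W).
Steps 5,6: same thread (C). No race.
Steps 6,7: C(r=y,w=y) vs B(r=x,w=x). No conflict.
Steps 7,8: B(r=x,w=x) vs C(r=y,w=y). No conflict.
First conflict at steps 3,4.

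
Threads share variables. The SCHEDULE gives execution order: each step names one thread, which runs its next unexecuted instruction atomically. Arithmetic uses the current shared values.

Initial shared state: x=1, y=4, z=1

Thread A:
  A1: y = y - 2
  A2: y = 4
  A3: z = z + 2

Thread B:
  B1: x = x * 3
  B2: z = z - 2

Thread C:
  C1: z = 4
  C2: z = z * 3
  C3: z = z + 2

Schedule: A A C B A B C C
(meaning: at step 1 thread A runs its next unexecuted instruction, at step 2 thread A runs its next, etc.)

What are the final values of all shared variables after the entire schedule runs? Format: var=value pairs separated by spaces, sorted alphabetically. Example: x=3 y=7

Step 1: thread A executes A1 (y = y - 2). Shared: x=1 y=2 z=1. PCs: A@1 B@0 C@0
Step 2: thread A executes A2 (y = 4). Shared: x=1 y=4 z=1. PCs: A@2 B@0 C@0
Step 3: thread C executes C1 (z = 4). Shared: x=1 y=4 z=4. PCs: A@2 B@0 C@1
Step 4: thread B executes B1 (x = x * 3). Shared: x=3 y=4 z=4. PCs: A@2 B@1 C@1
Step 5: thread A executes A3 (z = z + 2). Shared: x=3 y=4 z=6. PCs: A@3 B@1 C@1
Step 6: thread B executes B2 (z = z - 2). Shared: x=3 y=4 z=4. PCs: A@3 B@2 C@1
Step 7: thread C executes C2 (z = z * 3). Shared: x=3 y=4 z=12. PCs: A@3 B@2 C@2
Step 8: thread C executes C3 (z = z + 2). Shared: x=3 y=4 z=14. PCs: A@3 B@2 C@3

Answer: x=3 y=4 z=14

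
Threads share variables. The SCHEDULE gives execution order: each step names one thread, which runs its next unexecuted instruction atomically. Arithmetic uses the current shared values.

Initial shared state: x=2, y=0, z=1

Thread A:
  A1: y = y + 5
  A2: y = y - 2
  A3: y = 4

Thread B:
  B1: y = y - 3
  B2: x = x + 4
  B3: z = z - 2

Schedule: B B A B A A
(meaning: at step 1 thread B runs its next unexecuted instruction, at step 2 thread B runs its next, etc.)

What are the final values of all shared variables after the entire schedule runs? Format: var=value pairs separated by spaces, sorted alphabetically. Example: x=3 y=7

Step 1: thread B executes B1 (y = y - 3). Shared: x=2 y=-3 z=1. PCs: A@0 B@1
Step 2: thread B executes B2 (x = x + 4). Shared: x=6 y=-3 z=1. PCs: A@0 B@2
Step 3: thread A executes A1 (y = y + 5). Shared: x=6 y=2 z=1. PCs: A@1 B@2
Step 4: thread B executes B3 (z = z - 2). Shared: x=6 y=2 z=-1. PCs: A@1 B@3
Step 5: thread A executes A2 (y = y - 2). Shared: x=6 y=0 z=-1. PCs: A@2 B@3
Step 6: thread A executes A3 (y = 4). Shared: x=6 y=4 z=-1. PCs: A@3 B@3

Answer: x=6 y=4 z=-1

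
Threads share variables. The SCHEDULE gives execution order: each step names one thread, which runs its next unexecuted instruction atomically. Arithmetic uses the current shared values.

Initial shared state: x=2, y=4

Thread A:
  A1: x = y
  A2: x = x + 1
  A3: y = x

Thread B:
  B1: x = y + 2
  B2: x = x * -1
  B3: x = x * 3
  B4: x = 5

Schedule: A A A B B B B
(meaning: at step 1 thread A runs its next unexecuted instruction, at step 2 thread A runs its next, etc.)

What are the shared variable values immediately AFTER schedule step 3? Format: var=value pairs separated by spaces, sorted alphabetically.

Step 1: thread A executes A1 (x = y). Shared: x=4 y=4. PCs: A@1 B@0
Step 2: thread A executes A2 (x = x + 1). Shared: x=5 y=4. PCs: A@2 B@0
Step 3: thread A executes A3 (y = x). Shared: x=5 y=5. PCs: A@3 B@0

Answer: x=5 y=5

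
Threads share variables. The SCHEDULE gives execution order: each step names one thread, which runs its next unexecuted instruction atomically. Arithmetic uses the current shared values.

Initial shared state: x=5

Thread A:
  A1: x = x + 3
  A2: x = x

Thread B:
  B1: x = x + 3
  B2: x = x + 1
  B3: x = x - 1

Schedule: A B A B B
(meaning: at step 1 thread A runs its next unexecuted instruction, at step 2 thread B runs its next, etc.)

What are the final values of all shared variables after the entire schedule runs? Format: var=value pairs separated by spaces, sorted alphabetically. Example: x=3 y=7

Answer: x=11

Derivation:
Step 1: thread A executes A1 (x = x + 3). Shared: x=8. PCs: A@1 B@0
Step 2: thread B executes B1 (x = x + 3). Shared: x=11. PCs: A@1 B@1
Step 3: thread A executes A2 (x = x). Shared: x=11. PCs: A@2 B@1
Step 4: thread B executes B2 (x = x + 1). Shared: x=12. PCs: A@2 B@2
Step 5: thread B executes B3 (x = x - 1). Shared: x=11. PCs: A@2 B@3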